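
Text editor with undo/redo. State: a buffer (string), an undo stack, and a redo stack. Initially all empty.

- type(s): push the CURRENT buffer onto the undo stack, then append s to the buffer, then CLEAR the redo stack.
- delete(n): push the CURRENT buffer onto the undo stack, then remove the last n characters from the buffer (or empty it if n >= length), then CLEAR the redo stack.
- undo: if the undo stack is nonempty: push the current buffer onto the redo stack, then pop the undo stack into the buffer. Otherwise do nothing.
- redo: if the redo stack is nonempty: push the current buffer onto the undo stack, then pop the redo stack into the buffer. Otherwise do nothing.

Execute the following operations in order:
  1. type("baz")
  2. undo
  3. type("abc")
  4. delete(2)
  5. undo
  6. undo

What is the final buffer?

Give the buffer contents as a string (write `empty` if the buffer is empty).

Answer: empty

Derivation:
After op 1 (type): buf='baz' undo_depth=1 redo_depth=0
After op 2 (undo): buf='(empty)' undo_depth=0 redo_depth=1
After op 3 (type): buf='abc' undo_depth=1 redo_depth=0
After op 4 (delete): buf='a' undo_depth=2 redo_depth=0
After op 5 (undo): buf='abc' undo_depth=1 redo_depth=1
After op 6 (undo): buf='(empty)' undo_depth=0 redo_depth=2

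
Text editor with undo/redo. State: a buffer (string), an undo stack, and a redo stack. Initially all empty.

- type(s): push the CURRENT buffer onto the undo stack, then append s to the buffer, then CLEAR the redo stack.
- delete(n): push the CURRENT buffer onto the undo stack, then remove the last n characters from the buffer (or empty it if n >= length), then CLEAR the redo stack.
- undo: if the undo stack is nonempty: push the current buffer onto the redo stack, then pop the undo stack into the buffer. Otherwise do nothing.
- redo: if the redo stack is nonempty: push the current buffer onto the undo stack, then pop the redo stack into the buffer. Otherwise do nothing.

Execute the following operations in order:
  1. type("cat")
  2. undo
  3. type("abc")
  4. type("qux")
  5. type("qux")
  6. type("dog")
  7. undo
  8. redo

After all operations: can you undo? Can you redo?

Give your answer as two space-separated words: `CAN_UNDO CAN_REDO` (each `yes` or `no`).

Answer: yes no

Derivation:
After op 1 (type): buf='cat' undo_depth=1 redo_depth=0
After op 2 (undo): buf='(empty)' undo_depth=0 redo_depth=1
After op 3 (type): buf='abc' undo_depth=1 redo_depth=0
After op 4 (type): buf='abcqux' undo_depth=2 redo_depth=0
After op 5 (type): buf='abcquxqux' undo_depth=3 redo_depth=0
After op 6 (type): buf='abcquxquxdog' undo_depth=4 redo_depth=0
After op 7 (undo): buf='abcquxqux' undo_depth=3 redo_depth=1
After op 8 (redo): buf='abcquxquxdog' undo_depth=4 redo_depth=0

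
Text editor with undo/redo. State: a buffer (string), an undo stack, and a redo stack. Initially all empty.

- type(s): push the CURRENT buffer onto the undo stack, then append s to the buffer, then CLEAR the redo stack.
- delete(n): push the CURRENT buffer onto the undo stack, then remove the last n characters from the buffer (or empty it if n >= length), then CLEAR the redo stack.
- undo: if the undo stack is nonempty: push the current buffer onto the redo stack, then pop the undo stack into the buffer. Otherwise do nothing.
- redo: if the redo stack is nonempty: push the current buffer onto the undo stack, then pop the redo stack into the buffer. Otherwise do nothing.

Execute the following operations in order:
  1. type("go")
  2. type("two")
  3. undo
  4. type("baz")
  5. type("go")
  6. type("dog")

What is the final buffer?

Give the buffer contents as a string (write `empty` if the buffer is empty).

Answer: gobazgodog

Derivation:
After op 1 (type): buf='go' undo_depth=1 redo_depth=0
After op 2 (type): buf='gotwo' undo_depth=2 redo_depth=0
After op 3 (undo): buf='go' undo_depth=1 redo_depth=1
After op 4 (type): buf='gobaz' undo_depth=2 redo_depth=0
After op 5 (type): buf='gobazgo' undo_depth=3 redo_depth=0
After op 6 (type): buf='gobazgodog' undo_depth=4 redo_depth=0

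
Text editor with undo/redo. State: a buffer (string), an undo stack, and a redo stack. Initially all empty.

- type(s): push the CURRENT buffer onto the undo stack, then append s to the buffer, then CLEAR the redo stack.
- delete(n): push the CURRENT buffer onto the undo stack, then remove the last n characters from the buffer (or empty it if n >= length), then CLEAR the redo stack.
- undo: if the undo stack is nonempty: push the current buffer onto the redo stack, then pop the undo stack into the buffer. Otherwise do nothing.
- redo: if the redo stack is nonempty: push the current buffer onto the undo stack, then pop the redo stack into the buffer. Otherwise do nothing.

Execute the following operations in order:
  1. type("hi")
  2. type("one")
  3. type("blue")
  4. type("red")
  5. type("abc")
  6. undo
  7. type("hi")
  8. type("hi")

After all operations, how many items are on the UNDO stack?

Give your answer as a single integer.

Answer: 6

Derivation:
After op 1 (type): buf='hi' undo_depth=1 redo_depth=0
After op 2 (type): buf='hione' undo_depth=2 redo_depth=0
After op 3 (type): buf='hioneblue' undo_depth=3 redo_depth=0
After op 4 (type): buf='hionebluered' undo_depth=4 redo_depth=0
After op 5 (type): buf='hioneblueredabc' undo_depth=5 redo_depth=0
After op 6 (undo): buf='hionebluered' undo_depth=4 redo_depth=1
After op 7 (type): buf='hioneblueredhi' undo_depth=5 redo_depth=0
After op 8 (type): buf='hioneblueredhihi' undo_depth=6 redo_depth=0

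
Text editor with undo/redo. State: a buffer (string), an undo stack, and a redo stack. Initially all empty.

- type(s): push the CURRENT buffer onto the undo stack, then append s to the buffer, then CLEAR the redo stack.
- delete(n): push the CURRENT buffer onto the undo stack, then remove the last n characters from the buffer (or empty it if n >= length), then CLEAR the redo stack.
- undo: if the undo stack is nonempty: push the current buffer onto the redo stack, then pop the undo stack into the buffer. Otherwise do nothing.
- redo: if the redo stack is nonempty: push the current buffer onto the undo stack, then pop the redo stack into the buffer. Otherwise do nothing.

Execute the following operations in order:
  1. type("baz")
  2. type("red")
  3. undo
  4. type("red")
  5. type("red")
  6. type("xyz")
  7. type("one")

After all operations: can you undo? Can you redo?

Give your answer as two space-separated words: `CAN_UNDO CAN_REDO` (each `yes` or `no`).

After op 1 (type): buf='baz' undo_depth=1 redo_depth=0
After op 2 (type): buf='bazred' undo_depth=2 redo_depth=0
After op 3 (undo): buf='baz' undo_depth=1 redo_depth=1
After op 4 (type): buf='bazred' undo_depth=2 redo_depth=0
After op 5 (type): buf='bazredred' undo_depth=3 redo_depth=0
After op 6 (type): buf='bazredredxyz' undo_depth=4 redo_depth=0
After op 7 (type): buf='bazredredxyzone' undo_depth=5 redo_depth=0

Answer: yes no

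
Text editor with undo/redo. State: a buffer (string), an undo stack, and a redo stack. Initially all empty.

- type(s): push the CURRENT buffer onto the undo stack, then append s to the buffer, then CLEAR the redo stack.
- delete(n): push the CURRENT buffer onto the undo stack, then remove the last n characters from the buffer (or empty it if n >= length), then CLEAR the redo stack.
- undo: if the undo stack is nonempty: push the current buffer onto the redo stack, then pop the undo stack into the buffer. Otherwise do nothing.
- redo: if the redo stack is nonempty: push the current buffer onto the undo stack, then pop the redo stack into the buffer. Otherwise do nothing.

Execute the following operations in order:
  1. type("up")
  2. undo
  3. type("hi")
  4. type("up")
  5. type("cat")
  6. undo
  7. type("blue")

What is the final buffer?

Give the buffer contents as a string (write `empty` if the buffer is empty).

Answer: hiupblue

Derivation:
After op 1 (type): buf='up' undo_depth=1 redo_depth=0
After op 2 (undo): buf='(empty)' undo_depth=0 redo_depth=1
After op 3 (type): buf='hi' undo_depth=1 redo_depth=0
After op 4 (type): buf='hiup' undo_depth=2 redo_depth=0
After op 5 (type): buf='hiupcat' undo_depth=3 redo_depth=0
After op 6 (undo): buf='hiup' undo_depth=2 redo_depth=1
After op 7 (type): buf='hiupblue' undo_depth=3 redo_depth=0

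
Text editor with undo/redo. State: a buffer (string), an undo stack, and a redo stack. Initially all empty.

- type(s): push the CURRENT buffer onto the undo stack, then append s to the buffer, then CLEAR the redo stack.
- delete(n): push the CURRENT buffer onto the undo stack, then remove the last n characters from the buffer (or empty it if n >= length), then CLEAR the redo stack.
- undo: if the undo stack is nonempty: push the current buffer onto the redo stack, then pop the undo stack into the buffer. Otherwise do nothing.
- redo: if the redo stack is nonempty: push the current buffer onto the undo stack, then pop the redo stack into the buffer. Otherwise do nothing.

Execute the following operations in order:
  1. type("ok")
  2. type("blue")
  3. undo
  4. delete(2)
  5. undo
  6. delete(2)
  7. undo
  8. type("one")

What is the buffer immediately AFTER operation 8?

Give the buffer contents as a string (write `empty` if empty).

After op 1 (type): buf='ok' undo_depth=1 redo_depth=0
After op 2 (type): buf='okblue' undo_depth=2 redo_depth=0
After op 3 (undo): buf='ok' undo_depth=1 redo_depth=1
After op 4 (delete): buf='(empty)' undo_depth=2 redo_depth=0
After op 5 (undo): buf='ok' undo_depth=1 redo_depth=1
After op 6 (delete): buf='(empty)' undo_depth=2 redo_depth=0
After op 7 (undo): buf='ok' undo_depth=1 redo_depth=1
After op 8 (type): buf='okone' undo_depth=2 redo_depth=0

Answer: okone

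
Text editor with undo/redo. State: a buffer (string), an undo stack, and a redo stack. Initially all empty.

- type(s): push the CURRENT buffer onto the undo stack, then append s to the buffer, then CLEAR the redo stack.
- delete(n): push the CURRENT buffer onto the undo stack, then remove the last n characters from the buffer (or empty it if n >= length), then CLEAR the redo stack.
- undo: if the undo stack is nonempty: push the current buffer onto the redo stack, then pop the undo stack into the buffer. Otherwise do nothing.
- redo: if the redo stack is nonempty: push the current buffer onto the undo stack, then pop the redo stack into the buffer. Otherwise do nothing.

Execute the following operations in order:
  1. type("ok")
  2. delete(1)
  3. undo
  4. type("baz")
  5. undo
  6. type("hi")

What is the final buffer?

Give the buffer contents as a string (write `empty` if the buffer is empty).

After op 1 (type): buf='ok' undo_depth=1 redo_depth=0
After op 2 (delete): buf='o' undo_depth=2 redo_depth=0
After op 3 (undo): buf='ok' undo_depth=1 redo_depth=1
After op 4 (type): buf='okbaz' undo_depth=2 redo_depth=0
After op 5 (undo): buf='ok' undo_depth=1 redo_depth=1
After op 6 (type): buf='okhi' undo_depth=2 redo_depth=0

Answer: okhi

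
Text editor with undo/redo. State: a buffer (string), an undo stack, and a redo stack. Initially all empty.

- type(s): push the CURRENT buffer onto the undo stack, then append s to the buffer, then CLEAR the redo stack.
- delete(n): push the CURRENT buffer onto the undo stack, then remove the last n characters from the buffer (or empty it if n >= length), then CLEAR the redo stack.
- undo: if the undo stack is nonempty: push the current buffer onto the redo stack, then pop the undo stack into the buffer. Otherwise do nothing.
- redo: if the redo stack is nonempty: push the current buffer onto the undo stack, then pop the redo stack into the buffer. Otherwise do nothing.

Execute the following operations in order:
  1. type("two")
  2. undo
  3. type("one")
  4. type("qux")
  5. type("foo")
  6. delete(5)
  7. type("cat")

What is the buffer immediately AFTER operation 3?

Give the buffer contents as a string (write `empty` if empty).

After op 1 (type): buf='two' undo_depth=1 redo_depth=0
After op 2 (undo): buf='(empty)' undo_depth=0 redo_depth=1
After op 3 (type): buf='one' undo_depth=1 redo_depth=0

Answer: one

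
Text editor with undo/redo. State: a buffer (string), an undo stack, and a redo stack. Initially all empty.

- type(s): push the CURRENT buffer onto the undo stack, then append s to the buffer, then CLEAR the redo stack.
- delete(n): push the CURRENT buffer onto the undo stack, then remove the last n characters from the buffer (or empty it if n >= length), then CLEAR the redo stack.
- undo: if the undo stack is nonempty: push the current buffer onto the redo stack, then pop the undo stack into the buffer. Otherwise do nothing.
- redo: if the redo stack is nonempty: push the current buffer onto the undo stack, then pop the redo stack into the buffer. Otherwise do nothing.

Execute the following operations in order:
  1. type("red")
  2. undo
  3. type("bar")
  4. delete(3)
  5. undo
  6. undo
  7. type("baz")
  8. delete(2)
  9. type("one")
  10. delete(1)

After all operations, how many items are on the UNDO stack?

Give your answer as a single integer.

Answer: 4

Derivation:
After op 1 (type): buf='red' undo_depth=1 redo_depth=0
After op 2 (undo): buf='(empty)' undo_depth=0 redo_depth=1
After op 3 (type): buf='bar' undo_depth=1 redo_depth=0
After op 4 (delete): buf='(empty)' undo_depth=2 redo_depth=0
After op 5 (undo): buf='bar' undo_depth=1 redo_depth=1
After op 6 (undo): buf='(empty)' undo_depth=0 redo_depth=2
After op 7 (type): buf='baz' undo_depth=1 redo_depth=0
After op 8 (delete): buf='b' undo_depth=2 redo_depth=0
After op 9 (type): buf='bone' undo_depth=3 redo_depth=0
After op 10 (delete): buf='bon' undo_depth=4 redo_depth=0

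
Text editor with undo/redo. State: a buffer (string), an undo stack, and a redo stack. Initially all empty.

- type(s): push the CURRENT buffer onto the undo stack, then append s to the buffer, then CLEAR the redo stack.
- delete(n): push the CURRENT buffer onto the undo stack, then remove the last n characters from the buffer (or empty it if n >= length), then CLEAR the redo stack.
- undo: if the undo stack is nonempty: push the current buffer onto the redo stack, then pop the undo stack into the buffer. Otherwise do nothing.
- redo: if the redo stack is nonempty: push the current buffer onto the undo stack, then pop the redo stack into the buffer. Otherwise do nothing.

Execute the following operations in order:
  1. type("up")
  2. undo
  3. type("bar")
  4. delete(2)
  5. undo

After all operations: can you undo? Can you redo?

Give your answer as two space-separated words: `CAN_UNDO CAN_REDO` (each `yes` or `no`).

After op 1 (type): buf='up' undo_depth=1 redo_depth=0
After op 2 (undo): buf='(empty)' undo_depth=0 redo_depth=1
After op 3 (type): buf='bar' undo_depth=1 redo_depth=0
After op 4 (delete): buf='b' undo_depth=2 redo_depth=0
After op 5 (undo): buf='bar' undo_depth=1 redo_depth=1

Answer: yes yes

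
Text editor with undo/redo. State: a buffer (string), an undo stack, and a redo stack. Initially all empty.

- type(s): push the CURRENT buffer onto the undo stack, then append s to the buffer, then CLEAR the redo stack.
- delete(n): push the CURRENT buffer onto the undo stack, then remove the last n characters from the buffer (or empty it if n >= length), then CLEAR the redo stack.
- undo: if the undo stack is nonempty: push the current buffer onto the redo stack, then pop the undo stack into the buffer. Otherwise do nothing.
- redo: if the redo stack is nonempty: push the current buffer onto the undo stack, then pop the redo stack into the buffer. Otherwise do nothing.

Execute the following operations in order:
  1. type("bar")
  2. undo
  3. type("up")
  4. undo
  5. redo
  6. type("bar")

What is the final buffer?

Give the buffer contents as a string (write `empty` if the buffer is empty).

After op 1 (type): buf='bar' undo_depth=1 redo_depth=0
After op 2 (undo): buf='(empty)' undo_depth=0 redo_depth=1
After op 3 (type): buf='up' undo_depth=1 redo_depth=0
After op 4 (undo): buf='(empty)' undo_depth=0 redo_depth=1
After op 5 (redo): buf='up' undo_depth=1 redo_depth=0
After op 6 (type): buf='upbar' undo_depth=2 redo_depth=0

Answer: upbar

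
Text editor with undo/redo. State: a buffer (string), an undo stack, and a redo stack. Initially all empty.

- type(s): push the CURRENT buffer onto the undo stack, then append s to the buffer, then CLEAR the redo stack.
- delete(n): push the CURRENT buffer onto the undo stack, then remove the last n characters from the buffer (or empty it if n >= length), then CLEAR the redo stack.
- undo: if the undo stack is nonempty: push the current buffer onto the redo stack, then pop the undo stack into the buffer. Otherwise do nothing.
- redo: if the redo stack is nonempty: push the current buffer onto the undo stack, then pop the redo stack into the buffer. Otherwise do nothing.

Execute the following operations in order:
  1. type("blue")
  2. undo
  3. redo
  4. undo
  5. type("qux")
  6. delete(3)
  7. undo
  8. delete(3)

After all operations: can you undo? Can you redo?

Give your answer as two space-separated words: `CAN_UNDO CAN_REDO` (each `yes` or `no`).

Answer: yes no

Derivation:
After op 1 (type): buf='blue' undo_depth=1 redo_depth=0
After op 2 (undo): buf='(empty)' undo_depth=0 redo_depth=1
After op 3 (redo): buf='blue' undo_depth=1 redo_depth=0
After op 4 (undo): buf='(empty)' undo_depth=0 redo_depth=1
After op 5 (type): buf='qux' undo_depth=1 redo_depth=0
After op 6 (delete): buf='(empty)' undo_depth=2 redo_depth=0
After op 7 (undo): buf='qux' undo_depth=1 redo_depth=1
After op 8 (delete): buf='(empty)' undo_depth=2 redo_depth=0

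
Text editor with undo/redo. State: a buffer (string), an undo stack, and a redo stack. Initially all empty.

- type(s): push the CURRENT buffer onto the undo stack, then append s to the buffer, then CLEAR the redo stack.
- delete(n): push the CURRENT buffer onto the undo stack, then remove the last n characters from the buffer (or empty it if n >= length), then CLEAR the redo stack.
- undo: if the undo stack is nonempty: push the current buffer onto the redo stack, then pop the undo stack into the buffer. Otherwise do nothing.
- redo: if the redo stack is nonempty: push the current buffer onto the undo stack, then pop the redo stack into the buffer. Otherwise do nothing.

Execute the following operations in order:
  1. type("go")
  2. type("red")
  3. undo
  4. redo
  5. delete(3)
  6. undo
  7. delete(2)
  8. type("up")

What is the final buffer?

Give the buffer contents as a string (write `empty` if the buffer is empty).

Answer: gorup

Derivation:
After op 1 (type): buf='go' undo_depth=1 redo_depth=0
After op 2 (type): buf='gored' undo_depth=2 redo_depth=0
After op 3 (undo): buf='go' undo_depth=1 redo_depth=1
After op 4 (redo): buf='gored' undo_depth=2 redo_depth=0
After op 5 (delete): buf='go' undo_depth=3 redo_depth=0
After op 6 (undo): buf='gored' undo_depth=2 redo_depth=1
After op 7 (delete): buf='gor' undo_depth=3 redo_depth=0
After op 8 (type): buf='gorup' undo_depth=4 redo_depth=0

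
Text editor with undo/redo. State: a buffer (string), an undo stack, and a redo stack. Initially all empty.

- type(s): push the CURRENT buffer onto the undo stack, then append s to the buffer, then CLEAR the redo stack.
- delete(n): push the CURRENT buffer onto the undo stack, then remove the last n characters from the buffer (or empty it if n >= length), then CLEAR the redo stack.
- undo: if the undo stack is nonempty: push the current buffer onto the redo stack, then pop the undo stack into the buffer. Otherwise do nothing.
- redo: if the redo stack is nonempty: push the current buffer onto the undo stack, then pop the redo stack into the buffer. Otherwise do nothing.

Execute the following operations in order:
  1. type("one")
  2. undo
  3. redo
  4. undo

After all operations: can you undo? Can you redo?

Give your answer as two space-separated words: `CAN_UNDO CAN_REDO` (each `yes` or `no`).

After op 1 (type): buf='one' undo_depth=1 redo_depth=0
After op 2 (undo): buf='(empty)' undo_depth=0 redo_depth=1
After op 3 (redo): buf='one' undo_depth=1 redo_depth=0
After op 4 (undo): buf='(empty)' undo_depth=0 redo_depth=1

Answer: no yes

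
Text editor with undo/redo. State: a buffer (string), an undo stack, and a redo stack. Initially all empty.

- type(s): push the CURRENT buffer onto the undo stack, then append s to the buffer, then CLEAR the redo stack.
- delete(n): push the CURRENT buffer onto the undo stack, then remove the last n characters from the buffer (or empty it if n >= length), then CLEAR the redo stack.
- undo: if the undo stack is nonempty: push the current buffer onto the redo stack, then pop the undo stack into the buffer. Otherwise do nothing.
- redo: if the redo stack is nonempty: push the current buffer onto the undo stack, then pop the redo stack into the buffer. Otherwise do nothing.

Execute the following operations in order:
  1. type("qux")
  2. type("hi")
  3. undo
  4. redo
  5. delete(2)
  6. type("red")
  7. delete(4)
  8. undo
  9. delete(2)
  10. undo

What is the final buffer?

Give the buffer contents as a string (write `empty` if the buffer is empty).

After op 1 (type): buf='qux' undo_depth=1 redo_depth=0
After op 2 (type): buf='quxhi' undo_depth=2 redo_depth=0
After op 3 (undo): buf='qux' undo_depth=1 redo_depth=1
After op 4 (redo): buf='quxhi' undo_depth=2 redo_depth=0
After op 5 (delete): buf='qux' undo_depth=3 redo_depth=0
After op 6 (type): buf='quxred' undo_depth=4 redo_depth=0
After op 7 (delete): buf='qu' undo_depth=5 redo_depth=0
After op 8 (undo): buf='quxred' undo_depth=4 redo_depth=1
After op 9 (delete): buf='quxr' undo_depth=5 redo_depth=0
After op 10 (undo): buf='quxred' undo_depth=4 redo_depth=1

Answer: quxred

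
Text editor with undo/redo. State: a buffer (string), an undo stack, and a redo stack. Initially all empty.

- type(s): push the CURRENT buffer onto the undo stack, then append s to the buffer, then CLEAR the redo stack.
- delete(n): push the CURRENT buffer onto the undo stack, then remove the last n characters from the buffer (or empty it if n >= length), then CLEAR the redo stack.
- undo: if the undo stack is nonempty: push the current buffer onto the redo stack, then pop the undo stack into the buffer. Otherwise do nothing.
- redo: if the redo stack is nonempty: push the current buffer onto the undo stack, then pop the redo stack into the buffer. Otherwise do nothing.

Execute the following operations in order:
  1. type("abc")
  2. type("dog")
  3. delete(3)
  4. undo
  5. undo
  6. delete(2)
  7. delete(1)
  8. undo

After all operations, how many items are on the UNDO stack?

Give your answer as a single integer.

Answer: 2

Derivation:
After op 1 (type): buf='abc' undo_depth=1 redo_depth=0
After op 2 (type): buf='abcdog' undo_depth=2 redo_depth=0
After op 3 (delete): buf='abc' undo_depth=3 redo_depth=0
After op 4 (undo): buf='abcdog' undo_depth=2 redo_depth=1
After op 5 (undo): buf='abc' undo_depth=1 redo_depth=2
After op 6 (delete): buf='a' undo_depth=2 redo_depth=0
After op 7 (delete): buf='(empty)' undo_depth=3 redo_depth=0
After op 8 (undo): buf='a' undo_depth=2 redo_depth=1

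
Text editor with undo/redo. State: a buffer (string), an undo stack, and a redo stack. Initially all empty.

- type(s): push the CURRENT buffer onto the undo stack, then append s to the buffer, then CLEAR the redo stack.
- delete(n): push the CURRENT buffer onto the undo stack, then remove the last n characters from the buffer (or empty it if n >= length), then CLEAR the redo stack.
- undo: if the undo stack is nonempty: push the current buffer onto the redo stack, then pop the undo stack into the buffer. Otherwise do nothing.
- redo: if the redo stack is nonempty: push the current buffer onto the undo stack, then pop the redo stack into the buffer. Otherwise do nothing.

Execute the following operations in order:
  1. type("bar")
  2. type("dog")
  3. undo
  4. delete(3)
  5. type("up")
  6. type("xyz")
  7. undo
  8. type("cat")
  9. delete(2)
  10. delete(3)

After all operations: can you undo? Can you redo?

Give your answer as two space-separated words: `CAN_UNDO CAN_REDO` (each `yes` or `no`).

Answer: yes no

Derivation:
After op 1 (type): buf='bar' undo_depth=1 redo_depth=0
After op 2 (type): buf='bardog' undo_depth=2 redo_depth=0
After op 3 (undo): buf='bar' undo_depth=1 redo_depth=1
After op 4 (delete): buf='(empty)' undo_depth=2 redo_depth=0
After op 5 (type): buf='up' undo_depth=3 redo_depth=0
After op 6 (type): buf='upxyz' undo_depth=4 redo_depth=0
After op 7 (undo): buf='up' undo_depth=3 redo_depth=1
After op 8 (type): buf='upcat' undo_depth=4 redo_depth=0
After op 9 (delete): buf='upc' undo_depth=5 redo_depth=0
After op 10 (delete): buf='(empty)' undo_depth=6 redo_depth=0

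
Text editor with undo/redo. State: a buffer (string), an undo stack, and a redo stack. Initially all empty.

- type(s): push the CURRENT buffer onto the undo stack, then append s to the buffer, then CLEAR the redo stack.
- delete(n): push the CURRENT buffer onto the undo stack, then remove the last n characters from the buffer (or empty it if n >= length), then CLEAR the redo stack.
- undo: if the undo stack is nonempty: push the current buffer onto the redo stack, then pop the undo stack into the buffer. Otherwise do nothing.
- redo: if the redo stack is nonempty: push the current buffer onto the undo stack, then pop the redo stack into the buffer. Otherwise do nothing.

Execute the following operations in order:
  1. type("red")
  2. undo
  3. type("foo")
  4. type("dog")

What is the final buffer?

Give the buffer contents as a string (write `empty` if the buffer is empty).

Answer: foodog

Derivation:
After op 1 (type): buf='red' undo_depth=1 redo_depth=0
After op 2 (undo): buf='(empty)' undo_depth=0 redo_depth=1
After op 3 (type): buf='foo' undo_depth=1 redo_depth=0
After op 4 (type): buf='foodog' undo_depth=2 redo_depth=0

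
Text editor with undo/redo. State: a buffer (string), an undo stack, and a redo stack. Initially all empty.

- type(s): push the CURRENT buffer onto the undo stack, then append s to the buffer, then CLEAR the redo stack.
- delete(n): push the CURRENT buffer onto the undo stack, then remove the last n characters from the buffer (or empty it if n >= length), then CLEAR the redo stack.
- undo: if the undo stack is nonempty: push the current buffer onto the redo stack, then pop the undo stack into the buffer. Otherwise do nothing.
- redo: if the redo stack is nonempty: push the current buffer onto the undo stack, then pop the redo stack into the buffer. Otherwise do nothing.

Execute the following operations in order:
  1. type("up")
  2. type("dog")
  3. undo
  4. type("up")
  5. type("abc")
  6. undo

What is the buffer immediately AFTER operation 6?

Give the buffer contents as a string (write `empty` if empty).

Answer: upup

Derivation:
After op 1 (type): buf='up' undo_depth=1 redo_depth=0
After op 2 (type): buf='updog' undo_depth=2 redo_depth=0
After op 3 (undo): buf='up' undo_depth=1 redo_depth=1
After op 4 (type): buf='upup' undo_depth=2 redo_depth=0
After op 5 (type): buf='upupabc' undo_depth=3 redo_depth=0
After op 6 (undo): buf='upup' undo_depth=2 redo_depth=1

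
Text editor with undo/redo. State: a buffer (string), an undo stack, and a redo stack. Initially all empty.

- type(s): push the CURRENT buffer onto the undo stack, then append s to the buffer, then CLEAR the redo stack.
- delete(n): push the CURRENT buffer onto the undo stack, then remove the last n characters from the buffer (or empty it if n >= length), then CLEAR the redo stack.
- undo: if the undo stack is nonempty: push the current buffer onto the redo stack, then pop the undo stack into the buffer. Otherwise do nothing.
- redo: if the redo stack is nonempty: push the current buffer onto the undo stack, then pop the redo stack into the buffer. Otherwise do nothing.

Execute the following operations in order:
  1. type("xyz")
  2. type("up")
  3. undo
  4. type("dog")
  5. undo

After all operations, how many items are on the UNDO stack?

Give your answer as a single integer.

After op 1 (type): buf='xyz' undo_depth=1 redo_depth=0
After op 2 (type): buf='xyzup' undo_depth=2 redo_depth=0
After op 3 (undo): buf='xyz' undo_depth=1 redo_depth=1
After op 4 (type): buf='xyzdog' undo_depth=2 redo_depth=0
After op 5 (undo): buf='xyz' undo_depth=1 redo_depth=1

Answer: 1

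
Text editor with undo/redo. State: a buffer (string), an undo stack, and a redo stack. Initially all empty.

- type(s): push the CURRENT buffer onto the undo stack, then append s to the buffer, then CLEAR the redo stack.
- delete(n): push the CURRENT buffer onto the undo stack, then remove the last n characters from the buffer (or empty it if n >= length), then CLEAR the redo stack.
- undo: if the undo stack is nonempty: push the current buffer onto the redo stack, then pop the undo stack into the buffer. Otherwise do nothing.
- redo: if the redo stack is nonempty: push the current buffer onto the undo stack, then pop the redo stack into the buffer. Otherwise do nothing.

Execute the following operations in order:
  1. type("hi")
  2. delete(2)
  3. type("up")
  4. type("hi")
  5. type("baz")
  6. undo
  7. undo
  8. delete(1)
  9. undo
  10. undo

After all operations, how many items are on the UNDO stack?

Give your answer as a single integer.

After op 1 (type): buf='hi' undo_depth=1 redo_depth=0
After op 2 (delete): buf='(empty)' undo_depth=2 redo_depth=0
After op 3 (type): buf='up' undo_depth=3 redo_depth=0
After op 4 (type): buf='uphi' undo_depth=4 redo_depth=0
After op 5 (type): buf='uphibaz' undo_depth=5 redo_depth=0
After op 6 (undo): buf='uphi' undo_depth=4 redo_depth=1
After op 7 (undo): buf='up' undo_depth=3 redo_depth=2
After op 8 (delete): buf='u' undo_depth=4 redo_depth=0
After op 9 (undo): buf='up' undo_depth=3 redo_depth=1
After op 10 (undo): buf='(empty)' undo_depth=2 redo_depth=2

Answer: 2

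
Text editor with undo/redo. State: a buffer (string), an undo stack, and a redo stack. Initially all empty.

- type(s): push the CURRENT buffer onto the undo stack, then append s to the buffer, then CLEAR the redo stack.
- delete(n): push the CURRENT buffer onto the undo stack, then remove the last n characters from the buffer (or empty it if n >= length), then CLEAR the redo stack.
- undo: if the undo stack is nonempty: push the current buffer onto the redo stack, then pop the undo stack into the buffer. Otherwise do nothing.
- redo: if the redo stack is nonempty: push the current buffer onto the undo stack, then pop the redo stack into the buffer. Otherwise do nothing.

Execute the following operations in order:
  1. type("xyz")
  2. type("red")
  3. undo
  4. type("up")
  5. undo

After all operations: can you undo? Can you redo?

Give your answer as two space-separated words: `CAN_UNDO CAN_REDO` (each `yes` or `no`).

After op 1 (type): buf='xyz' undo_depth=1 redo_depth=0
After op 2 (type): buf='xyzred' undo_depth=2 redo_depth=0
After op 3 (undo): buf='xyz' undo_depth=1 redo_depth=1
After op 4 (type): buf='xyzup' undo_depth=2 redo_depth=0
After op 5 (undo): buf='xyz' undo_depth=1 redo_depth=1

Answer: yes yes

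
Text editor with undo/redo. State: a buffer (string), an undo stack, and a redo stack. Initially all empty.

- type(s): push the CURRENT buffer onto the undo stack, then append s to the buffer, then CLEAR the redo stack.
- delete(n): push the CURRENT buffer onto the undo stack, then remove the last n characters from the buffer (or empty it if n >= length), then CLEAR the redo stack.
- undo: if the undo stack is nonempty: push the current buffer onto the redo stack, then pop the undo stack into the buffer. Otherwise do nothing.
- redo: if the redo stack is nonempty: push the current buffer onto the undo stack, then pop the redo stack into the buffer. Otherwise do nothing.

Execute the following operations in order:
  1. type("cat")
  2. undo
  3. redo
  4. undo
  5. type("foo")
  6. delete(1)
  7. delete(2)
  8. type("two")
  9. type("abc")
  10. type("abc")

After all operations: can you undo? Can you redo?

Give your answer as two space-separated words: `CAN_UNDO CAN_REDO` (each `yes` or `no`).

Answer: yes no

Derivation:
After op 1 (type): buf='cat' undo_depth=1 redo_depth=0
After op 2 (undo): buf='(empty)' undo_depth=0 redo_depth=1
After op 3 (redo): buf='cat' undo_depth=1 redo_depth=0
After op 4 (undo): buf='(empty)' undo_depth=0 redo_depth=1
After op 5 (type): buf='foo' undo_depth=1 redo_depth=0
After op 6 (delete): buf='fo' undo_depth=2 redo_depth=0
After op 7 (delete): buf='(empty)' undo_depth=3 redo_depth=0
After op 8 (type): buf='two' undo_depth=4 redo_depth=0
After op 9 (type): buf='twoabc' undo_depth=5 redo_depth=0
After op 10 (type): buf='twoabcabc' undo_depth=6 redo_depth=0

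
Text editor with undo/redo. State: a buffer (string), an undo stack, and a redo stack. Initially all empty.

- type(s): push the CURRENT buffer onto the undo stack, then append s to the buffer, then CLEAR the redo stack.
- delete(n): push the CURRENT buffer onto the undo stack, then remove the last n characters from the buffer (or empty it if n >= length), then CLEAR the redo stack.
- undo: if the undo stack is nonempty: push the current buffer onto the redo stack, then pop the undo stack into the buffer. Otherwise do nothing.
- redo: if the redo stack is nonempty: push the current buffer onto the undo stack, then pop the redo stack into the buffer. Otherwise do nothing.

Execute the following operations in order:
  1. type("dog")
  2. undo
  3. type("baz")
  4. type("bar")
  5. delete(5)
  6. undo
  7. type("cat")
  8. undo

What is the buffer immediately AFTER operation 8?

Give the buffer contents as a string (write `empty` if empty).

Answer: bazbar

Derivation:
After op 1 (type): buf='dog' undo_depth=1 redo_depth=0
After op 2 (undo): buf='(empty)' undo_depth=0 redo_depth=1
After op 3 (type): buf='baz' undo_depth=1 redo_depth=0
After op 4 (type): buf='bazbar' undo_depth=2 redo_depth=0
After op 5 (delete): buf='b' undo_depth=3 redo_depth=0
After op 6 (undo): buf='bazbar' undo_depth=2 redo_depth=1
After op 7 (type): buf='bazbarcat' undo_depth=3 redo_depth=0
After op 8 (undo): buf='bazbar' undo_depth=2 redo_depth=1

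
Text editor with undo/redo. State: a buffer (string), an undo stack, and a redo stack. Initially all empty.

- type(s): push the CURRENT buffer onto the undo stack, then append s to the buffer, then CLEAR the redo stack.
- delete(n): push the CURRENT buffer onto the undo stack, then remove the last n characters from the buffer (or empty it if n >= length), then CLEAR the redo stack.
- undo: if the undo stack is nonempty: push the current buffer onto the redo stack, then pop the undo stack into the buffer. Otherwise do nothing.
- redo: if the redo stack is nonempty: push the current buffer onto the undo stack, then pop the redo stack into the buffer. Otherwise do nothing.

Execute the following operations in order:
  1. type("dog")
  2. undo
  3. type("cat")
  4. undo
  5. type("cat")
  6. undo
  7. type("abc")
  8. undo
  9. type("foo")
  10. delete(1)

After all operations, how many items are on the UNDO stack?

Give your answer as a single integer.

Answer: 2

Derivation:
After op 1 (type): buf='dog' undo_depth=1 redo_depth=0
After op 2 (undo): buf='(empty)' undo_depth=0 redo_depth=1
After op 3 (type): buf='cat' undo_depth=1 redo_depth=0
After op 4 (undo): buf='(empty)' undo_depth=0 redo_depth=1
After op 5 (type): buf='cat' undo_depth=1 redo_depth=0
After op 6 (undo): buf='(empty)' undo_depth=0 redo_depth=1
After op 7 (type): buf='abc' undo_depth=1 redo_depth=0
After op 8 (undo): buf='(empty)' undo_depth=0 redo_depth=1
After op 9 (type): buf='foo' undo_depth=1 redo_depth=0
After op 10 (delete): buf='fo' undo_depth=2 redo_depth=0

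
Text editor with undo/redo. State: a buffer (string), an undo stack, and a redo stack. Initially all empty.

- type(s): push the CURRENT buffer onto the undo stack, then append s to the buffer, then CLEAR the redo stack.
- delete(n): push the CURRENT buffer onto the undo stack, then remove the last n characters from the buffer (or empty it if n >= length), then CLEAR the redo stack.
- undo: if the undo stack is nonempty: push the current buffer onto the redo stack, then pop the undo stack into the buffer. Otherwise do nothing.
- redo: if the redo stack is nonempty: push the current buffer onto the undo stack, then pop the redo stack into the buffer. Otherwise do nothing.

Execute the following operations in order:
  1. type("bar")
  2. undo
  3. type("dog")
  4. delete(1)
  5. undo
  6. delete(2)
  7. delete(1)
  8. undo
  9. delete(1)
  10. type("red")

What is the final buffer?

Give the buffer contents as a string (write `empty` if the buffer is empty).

After op 1 (type): buf='bar' undo_depth=1 redo_depth=0
After op 2 (undo): buf='(empty)' undo_depth=0 redo_depth=1
After op 3 (type): buf='dog' undo_depth=1 redo_depth=0
After op 4 (delete): buf='do' undo_depth=2 redo_depth=0
After op 5 (undo): buf='dog' undo_depth=1 redo_depth=1
After op 6 (delete): buf='d' undo_depth=2 redo_depth=0
After op 7 (delete): buf='(empty)' undo_depth=3 redo_depth=0
After op 8 (undo): buf='d' undo_depth=2 redo_depth=1
After op 9 (delete): buf='(empty)' undo_depth=3 redo_depth=0
After op 10 (type): buf='red' undo_depth=4 redo_depth=0

Answer: red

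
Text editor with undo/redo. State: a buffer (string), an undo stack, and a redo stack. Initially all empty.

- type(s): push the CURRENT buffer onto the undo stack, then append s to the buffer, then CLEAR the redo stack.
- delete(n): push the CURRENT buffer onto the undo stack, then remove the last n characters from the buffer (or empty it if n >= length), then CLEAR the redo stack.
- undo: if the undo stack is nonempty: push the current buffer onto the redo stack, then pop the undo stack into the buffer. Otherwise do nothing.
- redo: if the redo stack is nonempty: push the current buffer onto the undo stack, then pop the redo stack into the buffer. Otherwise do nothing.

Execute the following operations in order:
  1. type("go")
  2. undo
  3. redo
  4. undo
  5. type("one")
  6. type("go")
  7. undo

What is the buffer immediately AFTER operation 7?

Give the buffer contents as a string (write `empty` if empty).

Answer: one

Derivation:
After op 1 (type): buf='go' undo_depth=1 redo_depth=0
After op 2 (undo): buf='(empty)' undo_depth=0 redo_depth=1
After op 3 (redo): buf='go' undo_depth=1 redo_depth=0
After op 4 (undo): buf='(empty)' undo_depth=0 redo_depth=1
After op 5 (type): buf='one' undo_depth=1 redo_depth=0
After op 6 (type): buf='onego' undo_depth=2 redo_depth=0
After op 7 (undo): buf='one' undo_depth=1 redo_depth=1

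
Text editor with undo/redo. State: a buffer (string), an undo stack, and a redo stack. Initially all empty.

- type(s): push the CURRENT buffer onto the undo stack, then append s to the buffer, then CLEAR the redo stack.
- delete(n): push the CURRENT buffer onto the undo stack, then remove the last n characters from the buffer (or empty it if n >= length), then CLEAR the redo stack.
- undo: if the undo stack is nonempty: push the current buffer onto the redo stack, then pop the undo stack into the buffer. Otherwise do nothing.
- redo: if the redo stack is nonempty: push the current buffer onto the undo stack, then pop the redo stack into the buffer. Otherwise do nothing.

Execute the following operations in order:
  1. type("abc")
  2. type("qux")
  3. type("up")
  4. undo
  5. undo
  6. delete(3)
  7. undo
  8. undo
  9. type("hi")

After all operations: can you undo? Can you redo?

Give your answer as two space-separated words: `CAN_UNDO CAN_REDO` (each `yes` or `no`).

After op 1 (type): buf='abc' undo_depth=1 redo_depth=0
After op 2 (type): buf='abcqux' undo_depth=2 redo_depth=0
After op 3 (type): buf='abcquxup' undo_depth=3 redo_depth=0
After op 4 (undo): buf='abcqux' undo_depth=2 redo_depth=1
After op 5 (undo): buf='abc' undo_depth=1 redo_depth=2
After op 6 (delete): buf='(empty)' undo_depth=2 redo_depth=0
After op 7 (undo): buf='abc' undo_depth=1 redo_depth=1
After op 8 (undo): buf='(empty)' undo_depth=0 redo_depth=2
After op 9 (type): buf='hi' undo_depth=1 redo_depth=0

Answer: yes no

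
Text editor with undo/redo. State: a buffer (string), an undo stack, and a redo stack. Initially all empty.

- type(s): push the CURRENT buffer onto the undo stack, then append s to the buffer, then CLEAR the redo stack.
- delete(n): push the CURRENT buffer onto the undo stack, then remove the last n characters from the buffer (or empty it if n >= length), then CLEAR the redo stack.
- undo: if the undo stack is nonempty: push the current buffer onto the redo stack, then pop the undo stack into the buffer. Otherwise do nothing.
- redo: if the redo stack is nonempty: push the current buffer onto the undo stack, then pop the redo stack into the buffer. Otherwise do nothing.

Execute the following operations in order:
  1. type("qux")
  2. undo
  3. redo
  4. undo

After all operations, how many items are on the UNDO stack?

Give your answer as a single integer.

Answer: 0

Derivation:
After op 1 (type): buf='qux' undo_depth=1 redo_depth=0
After op 2 (undo): buf='(empty)' undo_depth=0 redo_depth=1
After op 3 (redo): buf='qux' undo_depth=1 redo_depth=0
After op 4 (undo): buf='(empty)' undo_depth=0 redo_depth=1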